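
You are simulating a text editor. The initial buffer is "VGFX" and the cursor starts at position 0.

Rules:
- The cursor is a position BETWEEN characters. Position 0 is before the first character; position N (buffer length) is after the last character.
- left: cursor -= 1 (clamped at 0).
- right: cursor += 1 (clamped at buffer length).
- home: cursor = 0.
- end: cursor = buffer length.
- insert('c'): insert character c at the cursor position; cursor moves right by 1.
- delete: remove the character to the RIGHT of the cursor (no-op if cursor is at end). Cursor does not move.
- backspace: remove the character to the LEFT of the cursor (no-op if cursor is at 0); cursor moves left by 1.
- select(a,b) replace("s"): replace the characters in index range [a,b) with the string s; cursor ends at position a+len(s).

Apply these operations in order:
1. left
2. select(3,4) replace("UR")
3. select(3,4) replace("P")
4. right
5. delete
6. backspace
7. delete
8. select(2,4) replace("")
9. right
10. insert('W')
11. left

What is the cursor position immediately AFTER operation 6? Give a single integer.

Answer: 4

Derivation:
After op 1 (left): buf='VGFX' cursor=0
After op 2 (select(3,4) replace("UR")): buf='VGFUR' cursor=5
After op 3 (select(3,4) replace("P")): buf='VGFPR' cursor=4
After op 4 (right): buf='VGFPR' cursor=5
After op 5 (delete): buf='VGFPR' cursor=5
After op 6 (backspace): buf='VGFP' cursor=4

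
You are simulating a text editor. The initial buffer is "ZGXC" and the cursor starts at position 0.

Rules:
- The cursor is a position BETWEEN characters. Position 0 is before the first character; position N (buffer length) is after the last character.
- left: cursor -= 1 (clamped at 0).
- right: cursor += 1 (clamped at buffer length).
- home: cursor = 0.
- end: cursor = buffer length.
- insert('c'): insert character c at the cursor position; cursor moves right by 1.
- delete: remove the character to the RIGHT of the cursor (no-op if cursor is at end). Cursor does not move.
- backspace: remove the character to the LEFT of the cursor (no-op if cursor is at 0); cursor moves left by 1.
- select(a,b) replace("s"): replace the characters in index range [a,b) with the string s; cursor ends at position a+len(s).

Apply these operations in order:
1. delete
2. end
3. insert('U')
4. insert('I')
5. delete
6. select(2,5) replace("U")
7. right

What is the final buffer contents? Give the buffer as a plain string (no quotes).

After op 1 (delete): buf='GXC' cursor=0
After op 2 (end): buf='GXC' cursor=3
After op 3 (insert('U')): buf='GXCU' cursor=4
After op 4 (insert('I')): buf='GXCUI' cursor=5
After op 5 (delete): buf='GXCUI' cursor=5
After op 6 (select(2,5) replace("U")): buf='GXU' cursor=3
After op 7 (right): buf='GXU' cursor=3

Answer: GXU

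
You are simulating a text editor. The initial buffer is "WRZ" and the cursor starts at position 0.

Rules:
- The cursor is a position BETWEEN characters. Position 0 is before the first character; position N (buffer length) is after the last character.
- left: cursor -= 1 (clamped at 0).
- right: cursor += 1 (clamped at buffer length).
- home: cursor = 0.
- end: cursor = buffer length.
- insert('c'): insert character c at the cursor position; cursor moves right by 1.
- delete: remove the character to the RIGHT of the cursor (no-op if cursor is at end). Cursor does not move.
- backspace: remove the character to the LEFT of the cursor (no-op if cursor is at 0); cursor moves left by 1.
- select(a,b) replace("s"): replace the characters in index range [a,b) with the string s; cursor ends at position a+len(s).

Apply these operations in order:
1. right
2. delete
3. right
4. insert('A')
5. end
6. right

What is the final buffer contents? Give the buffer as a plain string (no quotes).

Answer: WZA

Derivation:
After op 1 (right): buf='WRZ' cursor=1
After op 2 (delete): buf='WZ' cursor=1
After op 3 (right): buf='WZ' cursor=2
After op 4 (insert('A')): buf='WZA' cursor=3
After op 5 (end): buf='WZA' cursor=3
After op 6 (right): buf='WZA' cursor=3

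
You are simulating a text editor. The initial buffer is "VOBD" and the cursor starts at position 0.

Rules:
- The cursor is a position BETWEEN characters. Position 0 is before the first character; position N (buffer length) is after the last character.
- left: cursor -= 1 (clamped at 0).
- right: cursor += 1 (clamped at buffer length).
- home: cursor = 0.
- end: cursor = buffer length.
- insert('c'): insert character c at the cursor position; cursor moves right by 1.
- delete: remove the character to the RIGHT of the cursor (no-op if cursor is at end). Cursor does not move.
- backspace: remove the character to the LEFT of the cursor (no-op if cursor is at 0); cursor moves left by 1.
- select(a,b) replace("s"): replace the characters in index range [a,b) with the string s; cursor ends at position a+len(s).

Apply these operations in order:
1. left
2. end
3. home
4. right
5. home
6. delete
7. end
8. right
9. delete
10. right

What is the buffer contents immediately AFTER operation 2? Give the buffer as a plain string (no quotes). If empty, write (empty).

Answer: VOBD

Derivation:
After op 1 (left): buf='VOBD' cursor=0
After op 2 (end): buf='VOBD' cursor=4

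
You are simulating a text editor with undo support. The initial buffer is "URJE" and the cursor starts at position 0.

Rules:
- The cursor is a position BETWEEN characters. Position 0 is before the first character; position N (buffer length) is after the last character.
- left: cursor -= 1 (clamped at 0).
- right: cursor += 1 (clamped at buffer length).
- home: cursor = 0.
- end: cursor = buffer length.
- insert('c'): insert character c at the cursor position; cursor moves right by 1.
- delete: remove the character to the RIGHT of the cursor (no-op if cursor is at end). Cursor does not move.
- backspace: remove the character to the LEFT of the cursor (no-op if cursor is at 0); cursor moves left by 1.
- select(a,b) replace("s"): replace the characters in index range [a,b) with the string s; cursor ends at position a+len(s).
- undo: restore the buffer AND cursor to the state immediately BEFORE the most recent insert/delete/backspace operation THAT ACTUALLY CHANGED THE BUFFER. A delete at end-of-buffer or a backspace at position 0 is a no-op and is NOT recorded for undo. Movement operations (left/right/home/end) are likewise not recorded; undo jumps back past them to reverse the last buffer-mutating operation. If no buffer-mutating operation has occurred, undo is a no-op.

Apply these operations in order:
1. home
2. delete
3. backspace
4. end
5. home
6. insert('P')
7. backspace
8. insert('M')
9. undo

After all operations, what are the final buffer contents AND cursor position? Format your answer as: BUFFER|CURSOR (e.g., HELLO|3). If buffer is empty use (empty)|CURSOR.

After op 1 (home): buf='URJE' cursor=0
After op 2 (delete): buf='RJE' cursor=0
After op 3 (backspace): buf='RJE' cursor=0
After op 4 (end): buf='RJE' cursor=3
After op 5 (home): buf='RJE' cursor=0
After op 6 (insert('P')): buf='PRJE' cursor=1
After op 7 (backspace): buf='RJE' cursor=0
After op 8 (insert('M')): buf='MRJE' cursor=1
After op 9 (undo): buf='RJE' cursor=0

Answer: RJE|0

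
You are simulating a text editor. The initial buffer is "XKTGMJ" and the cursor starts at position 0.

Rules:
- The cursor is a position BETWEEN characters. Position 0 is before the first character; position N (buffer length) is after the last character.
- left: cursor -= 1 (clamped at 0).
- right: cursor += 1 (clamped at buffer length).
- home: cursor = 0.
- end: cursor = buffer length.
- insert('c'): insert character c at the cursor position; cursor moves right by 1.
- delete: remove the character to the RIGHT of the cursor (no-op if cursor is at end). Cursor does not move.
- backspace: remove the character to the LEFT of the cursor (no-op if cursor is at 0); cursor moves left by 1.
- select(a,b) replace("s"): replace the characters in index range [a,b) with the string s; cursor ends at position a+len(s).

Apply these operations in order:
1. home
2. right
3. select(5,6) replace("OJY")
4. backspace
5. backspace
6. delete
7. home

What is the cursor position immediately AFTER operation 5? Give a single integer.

Answer: 6

Derivation:
After op 1 (home): buf='XKTGMJ' cursor=0
After op 2 (right): buf='XKTGMJ' cursor=1
After op 3 (select(5,6) replace("OJY")): buf='XKTGMOJY' cursor=8
After op 4 (backspace): buf='XKTGMOJ' cursor=7
After op 5 (backspace): buf='XKTGMO' cursor=6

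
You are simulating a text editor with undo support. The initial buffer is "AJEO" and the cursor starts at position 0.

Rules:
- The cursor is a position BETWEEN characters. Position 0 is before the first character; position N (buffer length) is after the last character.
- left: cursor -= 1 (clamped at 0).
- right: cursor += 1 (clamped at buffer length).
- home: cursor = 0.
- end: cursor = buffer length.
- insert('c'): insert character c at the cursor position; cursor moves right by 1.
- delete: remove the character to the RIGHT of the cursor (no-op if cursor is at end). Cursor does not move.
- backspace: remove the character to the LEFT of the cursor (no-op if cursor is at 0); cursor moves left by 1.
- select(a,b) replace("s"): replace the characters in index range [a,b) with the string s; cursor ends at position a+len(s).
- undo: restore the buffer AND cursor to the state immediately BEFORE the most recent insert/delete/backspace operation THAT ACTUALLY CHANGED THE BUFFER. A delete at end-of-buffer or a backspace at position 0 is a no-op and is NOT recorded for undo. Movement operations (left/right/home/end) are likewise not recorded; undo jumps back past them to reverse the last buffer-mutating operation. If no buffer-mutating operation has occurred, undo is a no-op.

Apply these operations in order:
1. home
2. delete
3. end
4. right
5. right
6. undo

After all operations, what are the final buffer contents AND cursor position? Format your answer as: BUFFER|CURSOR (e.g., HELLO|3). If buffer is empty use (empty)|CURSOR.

After op 1 (home): buf='AJEO' cursor=0
After op 2 (delete): buf='JEO' cursor=0
After op 3 (end): buf='JEO' cursor=3
After op 4 (right): buf='JEO' cursor=3
After op 5 (right): buf='JEO' cursor=3
After op 6 (undo): buf='AJEO' cursor=0

Answer: AJEO|0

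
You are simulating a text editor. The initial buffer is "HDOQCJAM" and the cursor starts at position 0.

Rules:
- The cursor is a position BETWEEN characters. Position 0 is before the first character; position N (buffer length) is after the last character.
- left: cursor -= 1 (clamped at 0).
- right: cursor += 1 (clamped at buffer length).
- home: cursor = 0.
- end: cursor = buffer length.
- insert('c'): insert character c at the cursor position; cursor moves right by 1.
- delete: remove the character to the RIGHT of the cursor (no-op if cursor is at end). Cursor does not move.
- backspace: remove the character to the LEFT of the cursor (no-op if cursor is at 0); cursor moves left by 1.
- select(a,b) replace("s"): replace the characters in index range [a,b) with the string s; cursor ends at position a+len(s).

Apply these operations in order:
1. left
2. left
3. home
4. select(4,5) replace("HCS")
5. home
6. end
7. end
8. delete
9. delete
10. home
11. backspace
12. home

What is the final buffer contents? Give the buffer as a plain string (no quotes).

Answer: HDOQHCSJAM

Derivation:
After op 1 (left): buf='HDOQCJAM' cursor=0
After op 2 (left): buf='HDOQCJAM' cursor=0
After op 3 (home): buf='HDOQCJAM' cursor=0
After op 4 (select(4,5) replace("HCS")): buf='HDOQHCSJAM' cursor=7
After op 5 (home): buf='HDOQHCSJAM' cursor=0
After op 6 (end): buf='HDOQHCSJAM' cursor=10
After op 7 (end): buf='HDOQHCSJAM' cursor=10
After op 8 (delete): buf='HDOQHCSJAM' cursor=10
After op 9 (delete): buf='HDOQHCSJAM' cursor=10
After op 10 (home): buf='HDOQHCSJAM' cursor=0
After op 11 (backspace): buf='HDOQHCSJAM' cursor=0
After op 12 (home): buf='HDOQHCSJAM' cursor=0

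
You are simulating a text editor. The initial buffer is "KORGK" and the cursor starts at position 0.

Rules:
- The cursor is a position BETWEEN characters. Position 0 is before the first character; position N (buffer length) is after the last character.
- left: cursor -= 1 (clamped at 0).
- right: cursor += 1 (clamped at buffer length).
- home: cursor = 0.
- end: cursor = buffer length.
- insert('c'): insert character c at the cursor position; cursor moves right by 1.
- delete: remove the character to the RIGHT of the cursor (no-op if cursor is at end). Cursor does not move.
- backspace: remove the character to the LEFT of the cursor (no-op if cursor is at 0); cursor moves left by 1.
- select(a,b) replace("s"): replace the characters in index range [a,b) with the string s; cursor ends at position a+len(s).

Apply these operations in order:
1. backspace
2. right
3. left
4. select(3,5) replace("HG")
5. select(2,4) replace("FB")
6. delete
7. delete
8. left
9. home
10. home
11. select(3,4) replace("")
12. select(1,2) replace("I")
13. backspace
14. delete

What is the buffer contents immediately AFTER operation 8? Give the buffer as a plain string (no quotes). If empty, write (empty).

After op 1 (backspace): buf='KORGK' cursor=0
After op 2 (right): buf='KORGK' cursor=1
After op 3 (left): buf='KORGK' cursor=0
After op 4 (select(3,5) replace("HG")): buf='KORHG' cursor=5
After op 5 (select(2,4) replace("FB")): buf='KOFBG' cursor=4
After op 6 (delete): buf='KOFB' cursor=4
After op 7 (delete): buf='KOFB' cursor=4
After op 8 (left): buf='KOFB' cursor=3

Answer: KOFB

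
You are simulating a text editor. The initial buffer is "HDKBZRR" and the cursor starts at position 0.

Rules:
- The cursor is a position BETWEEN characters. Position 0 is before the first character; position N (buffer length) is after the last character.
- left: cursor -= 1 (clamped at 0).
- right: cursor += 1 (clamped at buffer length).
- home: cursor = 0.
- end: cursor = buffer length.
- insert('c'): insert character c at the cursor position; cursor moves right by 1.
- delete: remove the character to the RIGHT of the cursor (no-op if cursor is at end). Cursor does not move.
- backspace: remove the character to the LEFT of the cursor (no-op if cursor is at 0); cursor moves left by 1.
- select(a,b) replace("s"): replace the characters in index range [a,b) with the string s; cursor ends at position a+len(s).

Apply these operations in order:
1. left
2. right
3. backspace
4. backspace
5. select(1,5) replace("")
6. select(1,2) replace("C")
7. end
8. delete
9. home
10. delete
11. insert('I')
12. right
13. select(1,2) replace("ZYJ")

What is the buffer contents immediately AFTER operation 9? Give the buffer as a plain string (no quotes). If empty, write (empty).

Answer: DC

Derivation:
After op 1 (left): buf='HDKBZRR' cursor=0
After op 2 (right): buf='HDKBZRR' cursor=1
After op 3 (backspace): buf='DKBZRR' cursor=0
After op 4 (backspace): buf='DKBZRR' cursor=0
After op 5 (select(1,5) replace("")): buf='DR' cursor=1
After op 6 (select(1,2) replace("C")): buf='DC' cursor=2
After op 7 (end): buf='DC' cursor=2
After op 8 (delete): buf='DC' cursor=2
After op 9 (home): buf='DC' cursor=0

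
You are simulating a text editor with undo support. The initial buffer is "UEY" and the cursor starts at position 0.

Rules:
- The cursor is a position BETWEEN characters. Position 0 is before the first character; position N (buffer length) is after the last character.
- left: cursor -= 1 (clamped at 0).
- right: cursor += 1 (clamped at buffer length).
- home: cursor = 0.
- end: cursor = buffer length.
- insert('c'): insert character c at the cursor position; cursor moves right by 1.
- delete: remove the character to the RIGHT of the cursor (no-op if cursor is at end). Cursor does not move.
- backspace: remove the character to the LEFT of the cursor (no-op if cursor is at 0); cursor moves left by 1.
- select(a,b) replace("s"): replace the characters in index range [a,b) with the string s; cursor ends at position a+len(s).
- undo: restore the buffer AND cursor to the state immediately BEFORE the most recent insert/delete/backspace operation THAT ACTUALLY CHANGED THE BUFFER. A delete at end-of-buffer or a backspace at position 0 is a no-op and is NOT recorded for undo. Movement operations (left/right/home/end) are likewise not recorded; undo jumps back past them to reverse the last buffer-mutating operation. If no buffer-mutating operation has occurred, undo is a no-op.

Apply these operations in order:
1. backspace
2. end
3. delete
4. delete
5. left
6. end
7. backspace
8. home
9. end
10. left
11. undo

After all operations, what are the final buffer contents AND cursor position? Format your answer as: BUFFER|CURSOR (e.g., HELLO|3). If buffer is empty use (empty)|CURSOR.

Answer: UEY|3

Derivation:
After op 1 (backspace): buf='UEY' cursor=0
After op 2 (end): buf='UEY' cursor=3
After op 3 (delete): buf='UEY' cursor=3
After op 4 (delete): buf='UEY' cursor=3
After op 5 (left): buf='UEY' cursor=2
After op 6 (end): buf='UEY' cursor=3
After op 7 (backspace): buf='UE' cursor=2
After op 8 (home): buf='UE' cursor=0
After op 9 (end): buf='UE' cursor=2
After op 10 (left): buf='UE' cursor=1
After op 11 (undo): buf='UEY' cursor=3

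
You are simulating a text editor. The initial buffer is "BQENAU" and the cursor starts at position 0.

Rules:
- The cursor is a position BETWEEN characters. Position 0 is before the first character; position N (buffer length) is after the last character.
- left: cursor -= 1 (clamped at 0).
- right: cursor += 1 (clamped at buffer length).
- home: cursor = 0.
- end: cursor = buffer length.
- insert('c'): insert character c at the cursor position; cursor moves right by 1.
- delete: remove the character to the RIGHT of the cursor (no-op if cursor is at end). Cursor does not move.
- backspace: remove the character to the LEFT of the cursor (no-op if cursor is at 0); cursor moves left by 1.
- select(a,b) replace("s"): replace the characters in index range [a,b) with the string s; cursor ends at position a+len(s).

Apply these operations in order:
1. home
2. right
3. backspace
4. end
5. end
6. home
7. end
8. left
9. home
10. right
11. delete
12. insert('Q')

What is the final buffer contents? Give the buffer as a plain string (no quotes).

After op 1 (home): buf='BQENAU' cursor=0
After op 2 (right): buf='BQENAU' cursor=1
After op 3 (backspace): buf='QENAU' cursor=0
After op 4 (end): buf='QENAU' cursor=5
After op 5 (end): buf='QENAU' cursor=5
After op 6 (home): buf='QENAU' cursor=0
After op 7 (end): buf='QENAU' cursor=5
After op 8 (left): buf='QENAU' cursor=4
After op 9 (home): buf='QENAU' cursor=0
After op 10 (right): buf='QENAU' cursor=1
After op 11 (delete): buf='QNAU' cursor=1
After op 12 (insert('Q')): buf='QQNAU' cursor=2

Answer: QQNAU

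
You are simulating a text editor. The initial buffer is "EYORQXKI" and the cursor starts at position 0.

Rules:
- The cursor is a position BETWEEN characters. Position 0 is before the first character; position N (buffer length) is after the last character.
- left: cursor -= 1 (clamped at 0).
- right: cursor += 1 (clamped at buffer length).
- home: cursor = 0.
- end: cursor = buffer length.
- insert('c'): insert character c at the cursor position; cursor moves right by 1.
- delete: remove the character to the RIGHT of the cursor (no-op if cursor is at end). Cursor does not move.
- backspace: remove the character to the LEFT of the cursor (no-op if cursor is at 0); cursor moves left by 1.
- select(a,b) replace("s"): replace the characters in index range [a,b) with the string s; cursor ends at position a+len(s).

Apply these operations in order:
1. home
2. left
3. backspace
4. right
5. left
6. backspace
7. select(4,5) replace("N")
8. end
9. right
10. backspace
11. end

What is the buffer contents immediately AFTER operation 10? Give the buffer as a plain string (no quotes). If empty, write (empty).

After op 1 (home): buf='EYORQXKI' cursor=0
After op 2 (left): buf='EYORQXKI' cursor=0
After op 3 (backspace): buf='EYORQXKI' cursor=0
After op 4 (right): buf='EYORQXKI' cursor=1
After op 5 (left): buf='EYORQXKI' cursor=0
After op 6 (backspace): buf='EYORQXKI' cursor=0
After op 7 (select(4,5) replace("N")): buf='EYORNXKI' cursor=5
After op 8 (end): buf='EYORNXKI' cursor=8
After op 9 (right): buf='EYORNXKI' cursor=8
After op 10 (backspace): buf='EYORNXK' cursor=7

Answer: EYORNXK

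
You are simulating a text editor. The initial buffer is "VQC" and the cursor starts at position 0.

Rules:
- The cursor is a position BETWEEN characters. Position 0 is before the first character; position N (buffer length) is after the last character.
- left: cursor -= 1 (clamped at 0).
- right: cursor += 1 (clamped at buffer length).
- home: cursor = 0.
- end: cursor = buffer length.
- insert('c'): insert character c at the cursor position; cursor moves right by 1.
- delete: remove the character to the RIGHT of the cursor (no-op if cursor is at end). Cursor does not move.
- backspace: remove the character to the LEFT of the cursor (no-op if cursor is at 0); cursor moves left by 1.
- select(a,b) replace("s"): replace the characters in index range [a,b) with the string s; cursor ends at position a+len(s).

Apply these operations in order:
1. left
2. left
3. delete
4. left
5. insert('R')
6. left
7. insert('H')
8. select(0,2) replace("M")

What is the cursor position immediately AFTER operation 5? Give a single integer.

Answer: 1

Derivation:
After op 1 (left): buf='VQC' cursor=0
After op 2 (left): buf='VQC' cursor=0
After op 3 (delete): buf='QC' cursor=0
After op 4 (left): buf='QC' cursor=0
After op 5 (insert('R')): buf='RQC' cursor=1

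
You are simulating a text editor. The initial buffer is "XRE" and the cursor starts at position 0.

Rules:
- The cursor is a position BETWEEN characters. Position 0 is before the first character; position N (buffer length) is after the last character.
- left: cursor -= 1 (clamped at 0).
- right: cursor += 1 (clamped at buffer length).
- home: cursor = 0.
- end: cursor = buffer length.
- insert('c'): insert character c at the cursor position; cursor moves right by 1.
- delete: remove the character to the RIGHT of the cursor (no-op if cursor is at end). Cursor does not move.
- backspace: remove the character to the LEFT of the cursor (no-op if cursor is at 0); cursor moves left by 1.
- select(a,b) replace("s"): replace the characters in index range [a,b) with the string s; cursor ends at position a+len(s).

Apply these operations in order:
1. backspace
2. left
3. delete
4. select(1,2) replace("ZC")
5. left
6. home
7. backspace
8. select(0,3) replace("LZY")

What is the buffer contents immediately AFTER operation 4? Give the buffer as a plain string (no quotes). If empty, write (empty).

Answer: RZC

Derivation:
After op 1 (backspace): buf='XRE' cursor=0
After op 2 (left): buf='XRE' cursor=0
After op 3 (delete): buf='RE' cursor=0
After op 4 (select(1,2) replace("ZC")): buf='RZC' cursor=3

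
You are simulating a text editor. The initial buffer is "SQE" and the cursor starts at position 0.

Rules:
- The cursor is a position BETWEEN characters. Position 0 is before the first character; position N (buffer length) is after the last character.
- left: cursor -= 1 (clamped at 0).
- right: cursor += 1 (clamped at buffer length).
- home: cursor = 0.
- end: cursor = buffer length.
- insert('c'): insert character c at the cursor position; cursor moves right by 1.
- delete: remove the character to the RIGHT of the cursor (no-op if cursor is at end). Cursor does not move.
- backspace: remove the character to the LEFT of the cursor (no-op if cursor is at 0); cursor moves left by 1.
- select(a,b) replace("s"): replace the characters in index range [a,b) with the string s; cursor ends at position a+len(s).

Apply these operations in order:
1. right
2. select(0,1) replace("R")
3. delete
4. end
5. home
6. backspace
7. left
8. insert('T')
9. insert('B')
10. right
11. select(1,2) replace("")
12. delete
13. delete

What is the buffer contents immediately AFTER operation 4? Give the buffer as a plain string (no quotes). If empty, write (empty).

Answer: RE

Derivation:
After op 1 (right): buf='SQE' cursor=1
After op 2 (select(0,1) replace("R")): buf='RQE' cursor=1
After op 3 (delete): buf='RE' cursor=1
After op 4 (end): buf='RE' cursor=2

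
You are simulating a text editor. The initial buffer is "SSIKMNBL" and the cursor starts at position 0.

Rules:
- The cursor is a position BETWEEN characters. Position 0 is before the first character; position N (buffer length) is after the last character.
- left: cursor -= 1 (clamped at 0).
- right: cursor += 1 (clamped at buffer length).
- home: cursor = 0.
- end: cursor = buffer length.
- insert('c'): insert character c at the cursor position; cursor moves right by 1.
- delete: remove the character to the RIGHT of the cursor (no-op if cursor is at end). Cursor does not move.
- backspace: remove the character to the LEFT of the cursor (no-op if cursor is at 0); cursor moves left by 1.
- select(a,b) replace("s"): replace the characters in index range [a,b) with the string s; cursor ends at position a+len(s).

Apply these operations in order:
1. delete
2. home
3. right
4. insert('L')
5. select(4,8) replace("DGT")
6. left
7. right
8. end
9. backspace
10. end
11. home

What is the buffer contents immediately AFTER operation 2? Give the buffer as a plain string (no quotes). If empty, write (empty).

After op 1 (delete): buf='SIKMNBL' cursor=0
After op 2 (home): buf='SIKMNBL' cursor=0

Answer: SIKMNBL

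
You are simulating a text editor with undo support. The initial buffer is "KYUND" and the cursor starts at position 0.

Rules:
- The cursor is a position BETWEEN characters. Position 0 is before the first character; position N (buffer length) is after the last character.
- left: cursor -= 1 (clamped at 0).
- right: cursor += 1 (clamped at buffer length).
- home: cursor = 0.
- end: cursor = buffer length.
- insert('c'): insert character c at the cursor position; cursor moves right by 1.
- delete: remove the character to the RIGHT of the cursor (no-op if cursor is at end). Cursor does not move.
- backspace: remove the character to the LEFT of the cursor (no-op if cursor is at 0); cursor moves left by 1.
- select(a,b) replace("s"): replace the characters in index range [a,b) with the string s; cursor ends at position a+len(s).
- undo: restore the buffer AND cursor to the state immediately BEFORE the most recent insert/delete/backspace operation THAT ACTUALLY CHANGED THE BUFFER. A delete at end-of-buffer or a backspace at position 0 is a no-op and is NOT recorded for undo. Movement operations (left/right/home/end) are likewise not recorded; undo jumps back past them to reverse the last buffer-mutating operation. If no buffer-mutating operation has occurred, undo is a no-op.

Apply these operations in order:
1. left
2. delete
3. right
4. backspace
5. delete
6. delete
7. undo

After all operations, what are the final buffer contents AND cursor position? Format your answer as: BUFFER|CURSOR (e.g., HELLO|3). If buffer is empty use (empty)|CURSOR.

After op 1 (left): buf='KYUND' cursor=0
After op 2 (delete): buf='YUND' cursor=0
After op 3 (right): buf='YUND' cursor=1
After op 4 (backspace): buf='UND' cursor=0
After op 5 (delete): buf='ND' cursor=0
After op 6 (delete): buf='D' cursor=0
After op 7 (undo): buf='ND' cursor=0

Answer: ND|0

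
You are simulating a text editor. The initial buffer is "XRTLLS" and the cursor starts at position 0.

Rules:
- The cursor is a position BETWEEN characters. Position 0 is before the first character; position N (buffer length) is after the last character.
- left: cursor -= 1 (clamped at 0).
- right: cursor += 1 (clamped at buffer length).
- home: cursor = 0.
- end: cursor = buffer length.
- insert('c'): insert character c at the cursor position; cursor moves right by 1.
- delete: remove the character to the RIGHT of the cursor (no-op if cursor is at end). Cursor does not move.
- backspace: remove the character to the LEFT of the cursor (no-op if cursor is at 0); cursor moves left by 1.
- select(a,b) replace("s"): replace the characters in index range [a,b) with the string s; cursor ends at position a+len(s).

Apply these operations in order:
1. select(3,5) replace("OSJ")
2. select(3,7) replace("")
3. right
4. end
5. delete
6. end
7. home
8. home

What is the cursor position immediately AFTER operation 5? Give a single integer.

After op 1 (select(3,5) replace("OSJ")): buf='XRTOSJS' cursor=6
After op 2 (select(3,7) replace("")): buf='XRT' cursor=3
After op 3 (right): buf='XRT' cursor=3
After op 4 (end): buf='XRT' cursor=3
After op 5 (delete): buf='XRT' cursor=3

Answer: 3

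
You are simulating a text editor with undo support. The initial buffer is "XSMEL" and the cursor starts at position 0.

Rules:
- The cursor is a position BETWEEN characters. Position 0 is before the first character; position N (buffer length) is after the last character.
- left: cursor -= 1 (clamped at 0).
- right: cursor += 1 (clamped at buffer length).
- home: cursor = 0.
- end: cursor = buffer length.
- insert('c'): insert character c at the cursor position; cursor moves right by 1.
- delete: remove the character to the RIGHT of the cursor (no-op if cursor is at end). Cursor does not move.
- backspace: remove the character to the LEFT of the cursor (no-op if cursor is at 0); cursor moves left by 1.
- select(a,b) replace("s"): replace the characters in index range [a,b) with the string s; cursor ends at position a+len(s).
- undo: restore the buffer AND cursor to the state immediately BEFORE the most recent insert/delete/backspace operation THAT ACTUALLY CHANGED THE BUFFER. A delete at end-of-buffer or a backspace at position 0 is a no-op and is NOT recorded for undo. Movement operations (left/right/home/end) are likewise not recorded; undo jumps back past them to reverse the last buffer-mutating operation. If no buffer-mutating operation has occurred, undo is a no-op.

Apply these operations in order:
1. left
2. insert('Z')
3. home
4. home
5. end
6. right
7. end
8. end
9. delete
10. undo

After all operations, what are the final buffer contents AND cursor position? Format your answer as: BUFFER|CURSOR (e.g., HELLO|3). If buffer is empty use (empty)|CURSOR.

Answer: XSMEL|0

Derivation:
After op 1 (left): buf='XSMEL' cursor=0
After op 2 (insert('Z')): buf='ZXSMEL' cursor=1
After op 3 (home): buf='ZXSMEL' cursor=0
After op 4 (home): buf='ZXSMEL' cursor=0
After op 5 (end): buf='ZXSMEL' cursor=6
After op 6 (right): buf='ZXSMEL' cursor=6
After op 7 (end): buf='ZXSMEL' cursor=6
After op 8 (end): buf='ZXSMEL' cursor=6
After op 9 (delete): buf='ZXSMEL' cursor=6
After op 10 (undo): buf='XSMEL' cursor=0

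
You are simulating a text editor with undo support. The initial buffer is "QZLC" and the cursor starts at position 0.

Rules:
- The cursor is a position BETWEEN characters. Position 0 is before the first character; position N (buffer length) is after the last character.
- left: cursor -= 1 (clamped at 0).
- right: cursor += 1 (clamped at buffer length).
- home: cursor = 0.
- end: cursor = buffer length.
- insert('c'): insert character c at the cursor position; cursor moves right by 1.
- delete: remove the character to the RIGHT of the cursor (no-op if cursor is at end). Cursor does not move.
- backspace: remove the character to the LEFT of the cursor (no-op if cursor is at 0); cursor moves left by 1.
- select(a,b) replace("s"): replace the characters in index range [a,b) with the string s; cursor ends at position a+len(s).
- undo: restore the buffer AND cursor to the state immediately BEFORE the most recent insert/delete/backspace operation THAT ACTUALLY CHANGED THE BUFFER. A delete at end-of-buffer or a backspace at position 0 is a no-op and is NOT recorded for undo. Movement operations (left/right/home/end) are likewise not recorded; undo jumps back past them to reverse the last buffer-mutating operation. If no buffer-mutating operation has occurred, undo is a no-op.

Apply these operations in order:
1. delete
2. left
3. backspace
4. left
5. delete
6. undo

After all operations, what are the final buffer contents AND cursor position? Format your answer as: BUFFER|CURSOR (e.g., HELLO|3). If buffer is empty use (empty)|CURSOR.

After op 1 (delete): buf='ZLC' cursor=0
After op 2 (left): buf='ZLC' cursor=0
After op 3 (backspace): buf='ZLC' cursor=0
After op 4 (left): buf='ZLC' cursor=0
After op 5 (delete): buf='LC' cursor=0
After op 6 (undo): buf='ZLC' cursor=0

Answer: ZLC|0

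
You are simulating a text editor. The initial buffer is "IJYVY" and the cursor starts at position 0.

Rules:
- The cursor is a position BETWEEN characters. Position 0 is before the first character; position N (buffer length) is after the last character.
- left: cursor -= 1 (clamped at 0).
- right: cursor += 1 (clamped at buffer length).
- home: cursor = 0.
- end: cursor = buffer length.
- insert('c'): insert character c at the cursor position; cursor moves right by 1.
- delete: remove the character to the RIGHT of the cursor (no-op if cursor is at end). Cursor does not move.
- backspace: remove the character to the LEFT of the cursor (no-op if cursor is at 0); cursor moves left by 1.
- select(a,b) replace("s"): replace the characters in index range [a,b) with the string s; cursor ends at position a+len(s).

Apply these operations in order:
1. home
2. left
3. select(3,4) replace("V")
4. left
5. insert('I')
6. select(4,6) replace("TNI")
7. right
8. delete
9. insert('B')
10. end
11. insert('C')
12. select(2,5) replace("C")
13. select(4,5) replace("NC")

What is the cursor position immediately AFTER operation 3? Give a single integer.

After op 1 (home): buf='IJYVY' cursor=0
After op 2 (left): buf='IJYVY' cursor=0
After op 3 (select(3,4) replace("V")): buf='IJYVY' cursor=4

Answer: 4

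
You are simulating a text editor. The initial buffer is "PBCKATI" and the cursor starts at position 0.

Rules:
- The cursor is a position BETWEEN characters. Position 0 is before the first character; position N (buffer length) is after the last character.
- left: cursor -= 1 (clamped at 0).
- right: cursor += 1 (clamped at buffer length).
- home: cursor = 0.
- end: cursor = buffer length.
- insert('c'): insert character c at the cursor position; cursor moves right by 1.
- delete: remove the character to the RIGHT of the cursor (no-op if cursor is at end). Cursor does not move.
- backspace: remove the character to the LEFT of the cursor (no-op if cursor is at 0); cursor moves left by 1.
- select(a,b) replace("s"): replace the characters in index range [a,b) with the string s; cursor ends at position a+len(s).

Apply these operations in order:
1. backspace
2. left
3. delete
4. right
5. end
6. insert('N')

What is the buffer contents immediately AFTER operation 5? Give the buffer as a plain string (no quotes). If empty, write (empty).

Answer: BCKATI

Derivation:
After op 1 (backspace): buf='PBCKATI' cursor=0
After op 2 (left): buf='PBCKATI' cursor=0
After op 3 (delete): buf='BCKATI' cursor=0
After op 4 (right): buf='BCKATI' cursor=1
After op 5 (end): buf='BCKATI' cursor=6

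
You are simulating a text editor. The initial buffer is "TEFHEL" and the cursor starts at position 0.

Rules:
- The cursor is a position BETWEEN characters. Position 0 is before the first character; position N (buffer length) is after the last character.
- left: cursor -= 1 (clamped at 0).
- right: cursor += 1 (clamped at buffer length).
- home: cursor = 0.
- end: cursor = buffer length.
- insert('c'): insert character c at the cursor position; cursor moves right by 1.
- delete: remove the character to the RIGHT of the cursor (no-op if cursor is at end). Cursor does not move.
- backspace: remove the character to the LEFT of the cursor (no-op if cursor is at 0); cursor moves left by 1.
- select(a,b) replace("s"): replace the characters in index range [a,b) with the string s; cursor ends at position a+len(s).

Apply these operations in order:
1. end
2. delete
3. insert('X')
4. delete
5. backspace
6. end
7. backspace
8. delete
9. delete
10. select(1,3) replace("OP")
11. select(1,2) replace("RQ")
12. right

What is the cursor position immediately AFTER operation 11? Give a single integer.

After op 1 (end): buf='TEFHEL' cursor=6
After op 2 (delete): buf='TEFHEL' cursor=6
After op 3 (insert('X')): buf='TEFHELX' cursor=7
After op 4 (delete): buf='TEFHELX' cursor=7
After op 5 (backspace): buf='TEFHEL' cursor=6
After op 6 (end): buf='TEFHEL' cursor=6
After op 7 (backspace): buf='TEFHE' cursor=5
After op 8 (delete): buf='TEFHE' cursor=5
After op 9 (delete): buf='TEFHE' cursor=5
After op 10 (select(1,3) replace("OP")): buf='TOPHE' cursor=3
After op 11 (select(1,2) replace("RQ")): buf='TRQPHE' cursor=3

Answer: 3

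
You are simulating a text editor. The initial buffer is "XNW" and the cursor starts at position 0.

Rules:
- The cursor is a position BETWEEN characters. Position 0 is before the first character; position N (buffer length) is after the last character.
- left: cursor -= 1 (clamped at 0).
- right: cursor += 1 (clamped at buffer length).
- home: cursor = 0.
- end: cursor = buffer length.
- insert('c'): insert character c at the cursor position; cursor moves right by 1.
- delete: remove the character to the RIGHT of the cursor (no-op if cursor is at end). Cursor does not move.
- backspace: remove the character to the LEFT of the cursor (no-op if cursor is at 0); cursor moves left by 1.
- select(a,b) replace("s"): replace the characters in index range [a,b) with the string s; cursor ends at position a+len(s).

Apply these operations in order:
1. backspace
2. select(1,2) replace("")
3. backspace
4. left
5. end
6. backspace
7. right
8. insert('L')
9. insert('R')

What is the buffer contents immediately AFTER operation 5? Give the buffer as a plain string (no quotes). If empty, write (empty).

Answer: W

Derivation:
After op 1 (backspace): buf='XNW' cursor=0
After op 2 (select(1,2) replace("")): buf='XW' cursor=1
After op 3 (backspace): buf='W' cursor=0
After op 4 (left): buf='W' cursor=0
After op 5 (end): buf='W' cursor=1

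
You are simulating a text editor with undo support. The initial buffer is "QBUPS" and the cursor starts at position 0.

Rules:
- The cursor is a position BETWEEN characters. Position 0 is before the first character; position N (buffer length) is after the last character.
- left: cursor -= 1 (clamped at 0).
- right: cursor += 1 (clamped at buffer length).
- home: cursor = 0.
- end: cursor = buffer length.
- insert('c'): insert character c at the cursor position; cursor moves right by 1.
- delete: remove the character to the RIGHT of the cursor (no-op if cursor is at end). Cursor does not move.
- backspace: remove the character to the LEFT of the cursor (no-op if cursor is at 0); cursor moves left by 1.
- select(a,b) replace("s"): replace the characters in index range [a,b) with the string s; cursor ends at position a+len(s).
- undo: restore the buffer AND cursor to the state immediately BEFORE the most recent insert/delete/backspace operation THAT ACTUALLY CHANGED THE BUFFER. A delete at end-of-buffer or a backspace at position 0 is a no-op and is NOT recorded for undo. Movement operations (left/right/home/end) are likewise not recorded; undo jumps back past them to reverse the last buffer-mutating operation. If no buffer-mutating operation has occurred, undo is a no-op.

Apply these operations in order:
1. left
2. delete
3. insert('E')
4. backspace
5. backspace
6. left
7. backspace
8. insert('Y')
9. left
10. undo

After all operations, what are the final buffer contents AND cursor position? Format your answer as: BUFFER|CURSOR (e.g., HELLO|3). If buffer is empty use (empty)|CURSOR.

After op 1 (left): buf='QBUPS' cursor=0
After op 2 (delete): buf='BUPS' cursor=0
After op 3 (insert('E')): buf='EBUPS' cursor=1
After op 4 (backspace): buf='BUPS' cursor=0
After op 5 (backspace): buf='BUPS' cursor=0
After op 6 (left): buf='BUPS' cursor=0
After op 7 (backspace): buf='BUPS' cursor=0
After op 8 (insert('Y')): buf='YBUPS' cursor=1
After op 9 (left): buf='YBUPS' cursor=0
After op 10 (undo): buf='BUPS' cursor=0

Answer: BUPS|0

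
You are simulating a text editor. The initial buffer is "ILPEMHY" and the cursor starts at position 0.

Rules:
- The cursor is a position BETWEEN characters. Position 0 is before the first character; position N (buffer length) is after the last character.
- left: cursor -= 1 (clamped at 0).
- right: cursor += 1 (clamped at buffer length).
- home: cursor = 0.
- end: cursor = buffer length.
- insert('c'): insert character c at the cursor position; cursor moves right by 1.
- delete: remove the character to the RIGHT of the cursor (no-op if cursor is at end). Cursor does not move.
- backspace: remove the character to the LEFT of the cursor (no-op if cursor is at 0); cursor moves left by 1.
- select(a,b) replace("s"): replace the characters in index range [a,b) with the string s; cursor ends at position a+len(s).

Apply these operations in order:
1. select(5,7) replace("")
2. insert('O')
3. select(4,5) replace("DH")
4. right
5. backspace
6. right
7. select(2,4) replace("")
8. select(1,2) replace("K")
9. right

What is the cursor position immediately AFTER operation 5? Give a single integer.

After op 1 (select(5,7) replace("")): buf='ILPEM' cursor=5
After op 2 (insert('O')): buf='ILPEMO' cursor=6
After op 3 (select(4,5) replace("DH")): buf='ILPEDHO' cursor=6
After op 4 (right): buf='ILPEDHO' cursor=7
After op 5 (backspace): buf='ILPEDH' cursor=6

Answer: 6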